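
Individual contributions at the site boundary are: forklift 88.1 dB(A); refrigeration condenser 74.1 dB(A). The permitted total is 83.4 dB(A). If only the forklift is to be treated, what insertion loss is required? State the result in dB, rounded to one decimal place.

5.2 dB

Fixed contribution from the other source: Σ 10^(L/10) = 10^(74.1/10) = 2.570e+07 (74.10 dB(A)).
The limit corresponds to 10^(83.4/10) = 2.188e+08; subtracting the fixed part leaves 1.931e+08 for the forklift, i.e. 82.86 dB(A).
So the forklift must be reduced from 88.1 to 82.86 dB(A): IL = 5.24 dB.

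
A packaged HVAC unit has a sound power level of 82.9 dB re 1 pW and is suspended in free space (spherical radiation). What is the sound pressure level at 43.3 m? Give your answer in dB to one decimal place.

39.2 dB

The power spreads over a sphere of area 4π·r², so L_p = L_w − 10·log₁₀(4π·r²).
4π·r² = 2.356e+04 m², 10·log₁₀ of that is 43.722 dB.
L_p = 82.9 − 43.722 = 39.18 dB.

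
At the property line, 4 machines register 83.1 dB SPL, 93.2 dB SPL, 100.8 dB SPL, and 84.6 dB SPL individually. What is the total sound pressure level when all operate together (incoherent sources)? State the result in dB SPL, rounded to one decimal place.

Incoherent sources combine by intensity addition: L_total = 10·log₁₀(Σ 10^(L_i/10)).
Σ 10^(L/10) = 10^(83.1/10) + 10^(93.2/10) + 10^(100.8/10) + 10^(84.6/10) = 1.460e+10.
L_total = 10·log₁₀(1.460e+10) = 101.64 dB SPL.

101.6 dB SPL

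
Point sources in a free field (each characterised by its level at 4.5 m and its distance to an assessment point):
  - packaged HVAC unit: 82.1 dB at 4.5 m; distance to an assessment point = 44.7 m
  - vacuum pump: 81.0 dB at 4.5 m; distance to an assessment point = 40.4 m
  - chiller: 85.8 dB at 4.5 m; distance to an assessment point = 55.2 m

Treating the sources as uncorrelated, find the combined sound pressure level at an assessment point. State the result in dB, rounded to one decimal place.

First find each source's level at the receiver (point-source: −20·log₁₀(r/r_ref)), then combine on an intensity basis.
packaged HVAC unit: 82.1 − 20·log₁₀(44.7/4.5) = 82.1 − 19.94 = 62.16 dB.
vacuum pump: 81.0 − 20·log₁₀(40.4/4.5) = 81.0 − 19.06 = 61.94 dB.
chiller: 85.8 − 20·log₁₀(55.2/4.5) = 85.8 − 21.77 = 64.03 dB.
Σ 10^(L/10) = 5.732e+06 → L_total = 10·log₁₀(5.732e+06) = 67.58 dB.

67.6 dB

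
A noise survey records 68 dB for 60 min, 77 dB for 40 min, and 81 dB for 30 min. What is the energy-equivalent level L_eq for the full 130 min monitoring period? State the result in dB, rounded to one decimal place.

76.8 dB

L_eq = 10·log₁₀[(1/T)·Σ tᵢ·10^(Lᵢ/10)] with T = 130 min.
Σ tᵢ·10^(Lᵢ/10) = 60·10^(68/10) + 40·10^(77/10) + 30·10^(81/10) = 6.160e+09.
L_eq = 10·log₁₀(6.160e+09/130) = 76.76 dB.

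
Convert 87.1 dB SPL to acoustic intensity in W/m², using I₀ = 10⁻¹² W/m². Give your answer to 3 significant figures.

0.000513 W/m²

L = 10·log₁₀(I/I₀) ⇒ I = I₀·10^(L/10) = 10⁻¹² × 10^8.71.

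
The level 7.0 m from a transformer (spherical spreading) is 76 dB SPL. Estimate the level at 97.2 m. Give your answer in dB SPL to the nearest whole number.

For a point source, L₂ = L₁ − 20·log₁₀(r₂/r₁).
L₂ = 76 − 20·log₁₀(97.2/7.0) = 76 − 22.851 = 53.15 dB SPL.

53 dB SPL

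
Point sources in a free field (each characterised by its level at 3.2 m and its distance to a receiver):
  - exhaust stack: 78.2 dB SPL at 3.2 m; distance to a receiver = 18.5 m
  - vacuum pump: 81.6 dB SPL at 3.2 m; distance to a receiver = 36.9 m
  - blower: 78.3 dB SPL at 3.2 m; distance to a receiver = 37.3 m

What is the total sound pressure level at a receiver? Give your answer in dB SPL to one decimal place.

65.5 dB SPL

Apply inverse-square spreading to bring every level to the receiver, then sum 10^(L/10).
exhaust stack: 78.2 − 20·log₁₀(18.5/3.2) = 78.2 − 15.24 = 62.96 dB SPL.
vacuum pump: 81.6 − 20·log₁₀(36.9/3.2) = 81.6 − 21.24 = 60.36 dB SPL.
blower: 78.3 − 20·log₁₀(37.3/3.2) = 78.3 − 21.33 = 56.97 dB SPL.
Σ 10^(L/10) = 3.561e+06 → L_total = 10·log₁₀(3.561e+06) = 65.52 dB SPL.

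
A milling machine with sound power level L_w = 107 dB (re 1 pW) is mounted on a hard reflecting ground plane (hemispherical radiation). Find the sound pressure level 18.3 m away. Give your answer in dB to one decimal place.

The power spreads over a hemisphere of area 2π·r², so L_p = L_w − 10·log₁₀(2π·r²).
2π·r² = 2104 m², 10·log₁₀ of that is 33.231 dB.
L_p = 107 − 33.231 = 73.77 dB.

73.8 dB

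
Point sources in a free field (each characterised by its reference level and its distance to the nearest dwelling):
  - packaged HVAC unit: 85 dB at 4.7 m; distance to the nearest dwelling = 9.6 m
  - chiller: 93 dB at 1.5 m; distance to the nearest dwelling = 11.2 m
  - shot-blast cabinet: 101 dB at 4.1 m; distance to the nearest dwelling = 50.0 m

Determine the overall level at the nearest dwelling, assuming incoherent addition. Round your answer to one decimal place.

Propagate each source to the receiver with L = L_ref − 20·log₁₀(r/r_ref), then add intensities.
packaged HVAC unit: 85 − 20·log₁₀(9.6/4.7) = 85 − 6.20 = 78.80 dB.
chiller: 93 − 20·log₁₀(11.2/1.5) = 93 − 17.46 = 75.54 dB.
shot-blast cabinet: 101 − 20·log₁₀(50.0/4.1) = 101 − 21.72 = 79.28 dB.
Σ 10^(L/10) = 1.962e+08 → L_total = 10·log₁₀(1.962e+08) = 82.93 dB.

82.9 dB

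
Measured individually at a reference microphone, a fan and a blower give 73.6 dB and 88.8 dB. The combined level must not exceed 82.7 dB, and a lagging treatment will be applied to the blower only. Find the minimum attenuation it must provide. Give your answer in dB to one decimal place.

Fixed contribution from the other source: Σ 10^(L/10) = 10^(73.6/10) = 2.291e+07 (73.60 dB).
To meet 82.7 dB overall, the treated blower may contribute at most 10^(82.7/10) − 2.291e+07 = 1.633e+08, i.e. 82.13 dB.
Required insertion loss = 88.8 − 82.13 = 6.67 dB.

6.7 dB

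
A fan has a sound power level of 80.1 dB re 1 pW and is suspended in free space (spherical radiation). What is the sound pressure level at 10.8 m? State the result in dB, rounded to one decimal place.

Free-field spherical radiation: L_p = L_w − 10·log₁₀(4π·r²), r = 10.8 m.
4π·r² = 1466 m², 10·log₁₀ of that is 31.661 dB.
L_p = 80.1 − 31.661 = 48.44 dB.

48.4 dB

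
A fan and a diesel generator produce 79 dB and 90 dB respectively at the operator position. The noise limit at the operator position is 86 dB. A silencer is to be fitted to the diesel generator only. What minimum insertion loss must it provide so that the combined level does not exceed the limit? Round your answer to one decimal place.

Everything except the diesel generator sums to 10^(79/10) = 7.943e+07 in linear terms, 79.00 dB.
To meet 86 dB overall, the treated diesel generator may contribute at most 10^(86/10) − 7.943e+07 = 3.187e+08, i.e. 85.03 dB.
Required insertion loss = 90 − 85.03 = 4.97 dB.

5.0 dB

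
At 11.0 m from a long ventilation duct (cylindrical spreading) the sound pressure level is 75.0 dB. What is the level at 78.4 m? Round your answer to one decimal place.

For a line source, L₂ = L₁ − 10·log₁₀(r₂/r₁).
L₂ = 75.0 − 10·log₁₀(78.4/11.0) = 75.0 − 8.529 = 66.47 dB.

66.5 dB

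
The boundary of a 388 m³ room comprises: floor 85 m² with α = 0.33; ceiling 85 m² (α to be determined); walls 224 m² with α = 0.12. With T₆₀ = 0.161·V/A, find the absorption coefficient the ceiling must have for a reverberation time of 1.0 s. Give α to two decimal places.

0.09

Required total absorption A = 0.161·388/1.0 = 62.47 m².
Absorption from the other surfaces = 85·0.33 + 224·0.12 = 54.93 m², so the ceiling must supply 7.54 m² over 85 m².
α = 7.54/85 = 0.089.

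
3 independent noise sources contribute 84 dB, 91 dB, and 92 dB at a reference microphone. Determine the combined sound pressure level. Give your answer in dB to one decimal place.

94.9 dB

Incoherent sources combine by intensity addition: L_total = 10·log₁₀(Σ 10^(L_i/10)).
Σ 10^(L/10) = 10^(84/10) + 10^(91/10) + 10^(92/10) = 3.095e+09.
L_total = 10·log₁₀(3.095e+09) = 94.91 dB.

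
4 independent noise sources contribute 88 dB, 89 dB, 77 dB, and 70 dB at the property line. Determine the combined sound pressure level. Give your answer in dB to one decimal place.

91.7 dB

For uncorrelated sources the intensities add, so convert each level to linear form, sum, and take 10·log₁₀ of the total.
Σ 10^(L/10) = 10^(88/10) + 10^(89/10) + 10^(77/10) + 10^(70/10) = 1.485e+09.
L_total = 10·log₁₀(1.485e+09) = 91.72 dB.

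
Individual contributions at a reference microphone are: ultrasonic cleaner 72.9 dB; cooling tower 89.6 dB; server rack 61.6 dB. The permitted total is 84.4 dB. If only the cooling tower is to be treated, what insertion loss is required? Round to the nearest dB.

Everything except the cooling tower sums to 10^(72.9/10) + 10^(61.6/10) = 2.094e+07 in linear terms, 73.21 dB.
The limit corresponds to 10^(84.4/10) = 2.754e+08; subtracting the fixed part leaves 2.545e+08 for the cooling tower, i.e. 84.06 dB.
So the cooling tower must be reduced from 89.6 to 84.06 dB: IL = 5.54 dB.

6 dB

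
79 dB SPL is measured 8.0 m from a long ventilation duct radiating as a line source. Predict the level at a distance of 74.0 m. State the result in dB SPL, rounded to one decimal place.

For a line source, L₂ = L₁ − 10·log₁₀(r₂/r₁).
L₂ = 79 − 10·log₁₀(74.0/8.0) = 79 − 9.661 = 69.34 dB SPL.

69.3 dB SPL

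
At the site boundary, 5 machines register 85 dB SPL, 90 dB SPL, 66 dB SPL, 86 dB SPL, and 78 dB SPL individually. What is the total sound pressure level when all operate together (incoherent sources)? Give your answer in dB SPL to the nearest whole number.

93 dB SPL

For uncorrelated sources the intensities add, so convert each level to linear form, sum, and take 10·log₁₀ of the total.
Σ 10^(L/10) = 10^(85/10) + 10^(90/10) + 10^(66/10) + 10^(86/10) + 10^(78/10) = 1.781e+09.
L_total = 10·log₁₀(1.781e+09) = 92.51 dB SPL.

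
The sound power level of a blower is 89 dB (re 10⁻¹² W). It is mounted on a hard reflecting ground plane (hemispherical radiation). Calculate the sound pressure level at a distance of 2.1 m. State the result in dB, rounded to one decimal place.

The power spreads over a hemisphere of area 2π·r², so L_p = L_w − 10·log₁₀(2π·r²).
2π·r² = 27.71 m², 10·log₁₀ of that is 14.426 dB.
L_p = 89 − 14.426 = 74.57 dB.

74.6 dB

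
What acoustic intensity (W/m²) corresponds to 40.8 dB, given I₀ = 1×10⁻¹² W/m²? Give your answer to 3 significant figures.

1.20e-08 W/m²

L = 10·log₁₀(I/I₀) ⇒ I = I₀·10^(L/10) = 10⁻¹² × 10^4.08.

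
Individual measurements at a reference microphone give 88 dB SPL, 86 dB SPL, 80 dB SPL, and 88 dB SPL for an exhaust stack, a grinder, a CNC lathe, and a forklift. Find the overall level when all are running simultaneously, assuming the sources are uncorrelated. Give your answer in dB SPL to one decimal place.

Incoherent sources combine by intensity addition: L_total = 10·log₁₀(Σ 10^(L_i/10)).
Σ 10^(L/10) = 10^(88/10) + 10^(86/10) + 10^(80/10) + 10^(88/10) = 1.760e+09.
L_total = 10·log₁₀(1.760e+09) = 92.46 dB SPL.

92.5 dB SPL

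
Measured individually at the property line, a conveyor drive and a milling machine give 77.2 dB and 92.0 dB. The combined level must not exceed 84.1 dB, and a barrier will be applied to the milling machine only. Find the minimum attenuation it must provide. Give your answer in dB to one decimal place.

8.9 dB

The untreated sources together contribute 10^(77.2/10) = 5.248e+07, i.e. 77.20 dB.
To meet 84.1 dB overall, the treated milling machine may contribute at most 10^(84.1/10) − 5.248e+07 = 2.046e+08, i.e. 83.11 dB.
Required insertion loss = 92.0 − 83.11 = 8.89 dB.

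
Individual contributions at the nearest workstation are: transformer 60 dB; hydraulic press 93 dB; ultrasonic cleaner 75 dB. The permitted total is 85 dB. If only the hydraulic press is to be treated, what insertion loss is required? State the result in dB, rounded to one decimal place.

8.5 dB

Everything except the hydraulic press sums to 10^(60/10) + 10^(75/10) = 3.262e+07 in linear terms, 75.14 dB.
To meet 85 dB overall, the treated hydraulic press may contribute at most 10^(85/10) − 3.262e+07 = 2.836e+08, i.e. 84.53 dB.
So the hydraulic press must be reduced from 93 to 84.53 dB: IL = 8.47 dB.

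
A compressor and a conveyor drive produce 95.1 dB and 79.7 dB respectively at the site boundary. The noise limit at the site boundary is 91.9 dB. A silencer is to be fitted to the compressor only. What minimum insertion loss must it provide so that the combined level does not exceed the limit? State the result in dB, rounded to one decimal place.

Everything except the compressor sums to 10^(79.7/10) = 9.333e+07 in linear terms, 79.70 dB.
To meet 91.9 dB overall, the treated compressor may contribute at most 10^(91.9/10) − 9.333e+07 = 1.455e+09, i.e. 91.63 dB.
Required insertion loss = 95.1 − 91.63 = 3.47 dB.

3.5 dB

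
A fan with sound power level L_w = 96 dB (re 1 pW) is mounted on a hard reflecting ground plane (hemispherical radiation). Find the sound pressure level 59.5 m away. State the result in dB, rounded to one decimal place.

The power spreads over a hemisphere of area 2π·r², so L_p = L_w − 10·log₁₀(2π·r²).
2π·r² = 2.224e+04 m², 10·log₁₀ of that is 43.472 dB.
L_p = 96 − 43.472 = 52.53 dB.

52.5 dB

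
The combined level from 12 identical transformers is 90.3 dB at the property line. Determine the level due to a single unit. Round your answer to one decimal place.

79.5 dB

12 equal contributions raise the level by 10·log₁₀ 12 = 10.792 dB, so each unit alone gives 90.3 − 10.792.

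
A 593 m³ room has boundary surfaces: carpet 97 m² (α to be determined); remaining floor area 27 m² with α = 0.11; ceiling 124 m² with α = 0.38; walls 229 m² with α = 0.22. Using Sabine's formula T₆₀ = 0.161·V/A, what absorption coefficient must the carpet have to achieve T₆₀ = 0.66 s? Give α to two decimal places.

From T₆₀ = 0.161·V/A, the target T₆₀ = 0.66 s needs A = 0.161·593/0.66 = 144.66 m².
Absorption from the other surfaces = 27·0.11 + 124·0.38 + 229·0.22 = 100.47 m², so the carpet must supply 44.19 m² over 97 m².
α = 44.19/97 = 0.456.

0.46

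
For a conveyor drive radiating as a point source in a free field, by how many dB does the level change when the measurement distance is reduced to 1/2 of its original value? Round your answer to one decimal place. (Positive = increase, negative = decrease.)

+6.0 dB

With spherical spreading the level changes by −20·log₁₀(r₂/r₁).
ΔL = −20·log₁₀(0.5) = +6.02 dB.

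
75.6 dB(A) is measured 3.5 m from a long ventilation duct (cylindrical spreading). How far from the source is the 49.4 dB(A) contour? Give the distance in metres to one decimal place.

1459.0 m

Line-source spreading drops the level by 10·log₁₀(r₂/r₁); inverting, r₂/r₁ = 10^(ΔL/10).
r₂ = 3.5·10^((75.6−49.4)/10) = 3.5·10^(26.2/10) = 1459.04 m.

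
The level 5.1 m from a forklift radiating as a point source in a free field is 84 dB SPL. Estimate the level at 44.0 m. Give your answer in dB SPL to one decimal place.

For a point source, L₂ = L₁ − 20·log₁₀(r₂/r₁).
L₂ = 84 − 20·log₁₀(44.0/5.1) = 84 − 18.718 = 65.28 dB SPL.

65.3 dB SPL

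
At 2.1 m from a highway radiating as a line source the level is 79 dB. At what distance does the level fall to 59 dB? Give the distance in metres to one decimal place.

Line-source spreading drops the level by 10·log₁₀(r₂/r₁); inverting, r₂/r₁ = 10^(ΔL/10).
r₂ = 2.1·10^((79−59)/10) = 2.1·10^(20.0/10) = 210.00 m.

210.0 m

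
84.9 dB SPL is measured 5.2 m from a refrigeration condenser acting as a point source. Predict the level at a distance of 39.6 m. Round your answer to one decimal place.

Point-source attenuation: ΔL = 20·log₁₀(r₂/r₁) = 20·log₁₀(39.6/5.2) = 17.634 dB.
L₂ = 84.9 − 20·log₁₀(39.6/5.2) = 84.9 − 17.634 = 67.27 dB SPL.

67.3 dB SPL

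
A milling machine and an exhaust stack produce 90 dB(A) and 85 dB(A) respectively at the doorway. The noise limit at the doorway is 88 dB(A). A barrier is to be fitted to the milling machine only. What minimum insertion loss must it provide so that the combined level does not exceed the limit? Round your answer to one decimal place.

5.0 dB

Fixed contribution from the other source: Σ 10^(L/10) = 10^(85/10) = 3.162e+08 (85.00 dB(A)).
The limit corresponds to 10^(88/10) = 6.310e+08; subtracting the fixed part leaves 3.147e+08 for the milling machine, i.e. 84.98 dB(A).
Required insertion loss = 90 − 84.98 = 5.02 dB.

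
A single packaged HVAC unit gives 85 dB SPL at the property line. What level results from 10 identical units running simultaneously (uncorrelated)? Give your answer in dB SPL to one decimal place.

L_total = L₁ + 10·log₁₀ N for N identical incoherent sources.
L_total = 85 + 10·log₁₀(10) = 85 + 10.000 = 95.00 dB SPL.

95.0 dB SPL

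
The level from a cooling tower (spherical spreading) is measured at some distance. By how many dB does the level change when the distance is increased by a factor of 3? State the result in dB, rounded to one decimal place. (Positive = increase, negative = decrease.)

A point source loses 6 dB per doubling of distance; generally ΔL = −20·log₁₀(r₂/r₁).
ΔL = −20·log₁₀(3) = -9.54 dB.

-9.5 dB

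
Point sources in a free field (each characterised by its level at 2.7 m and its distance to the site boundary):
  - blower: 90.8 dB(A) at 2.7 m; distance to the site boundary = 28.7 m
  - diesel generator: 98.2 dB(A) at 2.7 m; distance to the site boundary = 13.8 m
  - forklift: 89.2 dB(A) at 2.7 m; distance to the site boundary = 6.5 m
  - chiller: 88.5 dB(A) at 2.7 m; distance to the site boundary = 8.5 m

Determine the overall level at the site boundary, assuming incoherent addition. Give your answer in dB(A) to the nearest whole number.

87 dB(A)

Propagate each source to the receiver with L = L_ref − 20·log₁₀(r/r_ref), then add intensities.
blower: 90.8 − 20·log₁₀(28.7/2.7) = 90.8 − 20.53 = 70.27 dB(A).
diesel generator: 98.2 − 20·log₁₀(13.8/2.7) = 98.2 − 14.17 = 84.03 dB(A).
forklift: 89.2 − 20·log₁₀(6.5/2.7) = 89.2 − 7.63 = 81.57 dB(A).
chiller: 88.5 − 20·log₁₀(8.5/2.7) = 88.5 − 9.96 = 78.54 dB(A).
Σ 10^(L/10) = 4.785e+08 → L_total = 10·log₁₀(4.785e+08) = 86.80 dB(A).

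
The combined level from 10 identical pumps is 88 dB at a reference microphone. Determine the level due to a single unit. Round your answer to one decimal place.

78.0 dB

10 equal contributions raise the level by 10·log₁₀ 10 = 10.000 dB, so each unit alone gives 88 − 10.000.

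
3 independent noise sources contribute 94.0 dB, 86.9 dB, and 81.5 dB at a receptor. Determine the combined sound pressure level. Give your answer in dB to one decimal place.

95.0 dB

Incoherent sources combine by intensity addition: L_total = 10·log₁₀(Σ 10^(L_i/10)).
Σ 10^(L/10) = 10^(94.0/10) + 10^(86.9/10) + 10^(81.5/10) = 3.143e+09.
L_total = 10·log₁₀(3.143e+09) = 94.97 dB.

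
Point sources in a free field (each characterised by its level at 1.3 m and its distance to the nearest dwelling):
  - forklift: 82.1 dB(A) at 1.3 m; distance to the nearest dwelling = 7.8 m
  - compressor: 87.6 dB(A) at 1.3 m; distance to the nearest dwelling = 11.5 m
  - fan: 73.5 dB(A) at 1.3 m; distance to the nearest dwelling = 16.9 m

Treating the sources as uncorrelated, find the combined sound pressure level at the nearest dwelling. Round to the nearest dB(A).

First find each source's level at the receiver (point-source: −20·log₁₀(r/r_ref)), then combine on an intensity basis.
forklift: 82.1 − 20·log₁₀(7.8/1.3) = 82.1 − 15.56 = 66.54 dB(A).
compressor: 87.6 − 20·log₁₀(11.5/1.3) = 87.6 − 18.94 = 68.66 dB(A).
fan: 73.5 − 20·log₁₀(16.9/1.3) = 73.5 − 22.28 = 51.22 dB(A).
Σ 10^(L/10) = 1.199e+07 → L_total = 10·log₁₀(1.199e+07) = 70.79 dB(A).

71 dB(A)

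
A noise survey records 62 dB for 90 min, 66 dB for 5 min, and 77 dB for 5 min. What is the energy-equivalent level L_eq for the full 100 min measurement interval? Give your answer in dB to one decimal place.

Weight each interval's intensity by its duration and average over T = 100 min:
Σ tᵢ·10^(Lᵢ/10) = 90·10^(62/10) + 5·10^(66/10) + 5·10^(77/10) = 4.131e+08.
L_eq = 10·log₁₀(4.131e+08/100) = 66.16 dB.

66.2 dB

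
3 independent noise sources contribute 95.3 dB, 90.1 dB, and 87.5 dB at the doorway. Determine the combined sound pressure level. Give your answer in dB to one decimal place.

Incoherent sources combine by intensity addition: L_total = 10·log₁₀(Σ 10^(L_i/10)).
Σ 10^(L/10) = 10^(95.3/10) + 10^(90.1/10) + 10^(87.5/10) = 4.974e+09.
L_total = 10·log₁₀(4.974e+09) = 96.97 dB.

97.0 dB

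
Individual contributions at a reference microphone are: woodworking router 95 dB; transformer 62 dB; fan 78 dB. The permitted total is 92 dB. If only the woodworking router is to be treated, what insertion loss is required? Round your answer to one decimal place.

Fixed contribution from the other sources: Σ 10^(L/10) = 10^(62/10) + 10^(78/10) = 6.468e+07 (78.11 dB).
The limit corresponds to 10^(92/10) = 1.585e+09; subtracting the fixed part leaves 1.520e+09 for the woodworking router, i.e. 91.82 dB.
So the woodworking router must be reduced from 95 to 91.82 dB: IL = 3.18 dB.

3.2 dB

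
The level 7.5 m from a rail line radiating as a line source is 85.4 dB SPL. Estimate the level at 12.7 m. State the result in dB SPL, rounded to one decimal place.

For a line source, L₂ = L₁ − 10·log₁₀(r₂/r₁).
L₂ = 85.4 − 10·log₁₀(12.7/7.5) = 85.4 − 2.287 = 83.11 dB SPL.

83.1 dB SPL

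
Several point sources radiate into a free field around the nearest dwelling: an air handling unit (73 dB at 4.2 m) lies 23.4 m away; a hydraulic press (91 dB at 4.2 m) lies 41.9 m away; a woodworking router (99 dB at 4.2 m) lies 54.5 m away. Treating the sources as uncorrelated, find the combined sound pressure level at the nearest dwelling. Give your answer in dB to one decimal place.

77.8 dB

Propagate each source to the receiver with L = L_ref − 20·log₁₀(r/r_ref), then add intensities.
air handling unit: 73 − 20·log₁₀(23.4/4.2) = 73 − 14.92 = 58.08 dB.
hydraulic press: 91 − 20·log₁₀(41.9/4.2) = 91 − 19.98 = 71.02 dB.
woodworking router: 99 − 20·log₁₀(54.5/4.2) = 99 − 22.26 = 76.74 dB.
Σ 10^(L/10) = 6.047e+07 → L_total = 10·log₁₀(6.047e+07) = 77.82 dB.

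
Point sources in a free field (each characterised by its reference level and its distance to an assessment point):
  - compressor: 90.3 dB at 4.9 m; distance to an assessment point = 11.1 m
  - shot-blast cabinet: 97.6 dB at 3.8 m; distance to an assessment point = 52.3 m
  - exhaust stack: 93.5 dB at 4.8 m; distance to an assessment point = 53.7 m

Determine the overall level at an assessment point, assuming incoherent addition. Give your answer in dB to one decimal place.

84.1 dB

Apply inverse-square spreading to bring every level to the receiver, then sum 10^(L/10).
compressor: 90.3 − 20·log₁₀(11.1/4.9) = 90.3 − 7.10 = 83.20 dB.
shot-blast cabinet: 97.6 − 20·log₁₀(52.3/3.8) = 97.6 − 22.77 = 74.83 dB.
exhaust stack: 93.5 − 20·log₁₀(53.7/4.8) = 93.5 − 20.97 = 72.53 dB.
Σ 10^(L/10) = 2.571e+08 → L_total = 10·log₁₀(2.571e+08) = 84.10 dB.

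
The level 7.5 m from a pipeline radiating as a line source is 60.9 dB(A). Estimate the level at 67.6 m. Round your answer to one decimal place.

Cylindrical spreading from a line source gives a 10·log₁₀(r₂/r₁) drop.
L₂ = 60.9 − 10·log₁₀(67.6/7.5) = 60.9 − 9.549 = 51.35 dB(A).

51.4 dB(A)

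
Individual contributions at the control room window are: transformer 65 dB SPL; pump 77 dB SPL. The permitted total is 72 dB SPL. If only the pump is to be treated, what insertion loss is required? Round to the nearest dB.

Fixed contribution from the other source: Σ 10^(L/10) = 10^(65/10) = 3.162e+06 (65.00 dB SPL).
The limit corresponds to 10^(72/10) = 1.585e+07; subtracting the fixed part leaves 1.269e+07 for the pump, i.e. 71.03 dB SPL.
So the pump must be reduced from 77 to 71.03 dB SPL: IL = 5.97 dB.

6 dB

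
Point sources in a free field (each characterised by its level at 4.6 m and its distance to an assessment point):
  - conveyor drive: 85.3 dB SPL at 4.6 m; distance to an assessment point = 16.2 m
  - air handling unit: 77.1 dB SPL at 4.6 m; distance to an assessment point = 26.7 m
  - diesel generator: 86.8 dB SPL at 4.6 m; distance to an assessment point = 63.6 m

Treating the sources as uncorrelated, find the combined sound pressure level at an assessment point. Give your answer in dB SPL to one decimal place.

75.0 dB SPL

Propagate each source to the receiver with L = L_ref − 20·log₁₀(r/r_ref), then add intensities.
conveyor drive: 85.3 − 20·log₁₀(16.2/4.6) = 85.3 − 10.94 = 74.36 dB SPL.
air handling unit: 77.1 − 20·log₁₀(26.7/4.6) = 77.1 − 15.28 = 61.82 dB SPL.
diesel generator: 86.8 − 20·log₁₀(63.6/4.6) = 86.8 − 22.81 = 63.99 dB SPL.
Σ 10^(L/10) = 3.135e+07 → L_total = 10·log₁₀(3.135e+07) = 74.96 dB SPL.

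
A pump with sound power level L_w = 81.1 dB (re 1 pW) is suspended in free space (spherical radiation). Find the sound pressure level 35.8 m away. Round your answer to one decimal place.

The power spreads over a sphere of area 4π·r², so L_p = L_w − 10·log₁₀(4π·r²).
4π·r² = 1.611e+04 m², 10·log₁₀ of that is 42.070 dB.
L_p = 81.1 − 42.070 = 39.03 dB.

39.0 dB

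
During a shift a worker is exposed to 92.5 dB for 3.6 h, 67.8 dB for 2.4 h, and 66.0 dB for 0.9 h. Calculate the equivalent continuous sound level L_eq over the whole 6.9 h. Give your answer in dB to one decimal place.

L_eq = 10·log₁₀[(1/T)·Σ tᵢ·10^(Lᵢ/10)] with T = 6.9 h.
Σ tᵢ·10^(Lᵢ/10) = 3.6·10^(92.5/10) + 2.4·10^(67.8/10) + 0.9·10^(66.0/10) = 6.420e+09.
L_eq = 10·log₁₀(6.420e+09/6.9) = 89.69 dB.

89.7 dB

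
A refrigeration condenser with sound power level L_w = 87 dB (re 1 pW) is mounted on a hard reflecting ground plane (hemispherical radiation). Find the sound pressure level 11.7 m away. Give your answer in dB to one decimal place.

57.7 dB

L_p = L_w − 10·log₁₀(2π·r²) with r = 11.7 m.
2π·r² = 860.1 m², 10·log₁₀ of that is 29.346 dB.
L_p = 87 − 29.346 = 57.65 dB.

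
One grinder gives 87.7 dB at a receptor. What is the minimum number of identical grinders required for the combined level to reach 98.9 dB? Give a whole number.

The shortfall is 98.9 − 87.7 = 11.2 dB, and N units add 10·log₁₀ N, so need 10·log₁₀ N ≥ 11.2.
N ≥ 10^(11.2/10) = 13.183, so N = 14.

14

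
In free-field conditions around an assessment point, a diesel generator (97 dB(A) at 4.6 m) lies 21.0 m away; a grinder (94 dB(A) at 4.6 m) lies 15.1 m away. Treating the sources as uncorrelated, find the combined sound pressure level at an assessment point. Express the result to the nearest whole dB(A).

87 dB(A)

Propagate each source to the receiver with L = L_ref − 20·log₁₀(r/r_ref), then add intensities.
diesel generator: 97 − 20·log₁₀(21.0/4.6) = 97 − 13.19 = 83.81 dB(A).
grinder: 94 − 20·log₁₀(15.1/4.6) = 94 − 10.32 = 83.68 dB(A).
Σ 10^(L/10) = 4.736e+08 → L_total = 10·log₁₀(4.736e+08) = 86.75 dB(A).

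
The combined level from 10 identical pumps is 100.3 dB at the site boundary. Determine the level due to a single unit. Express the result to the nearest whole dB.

Dividing the total intensity by 10 lowers the level by 10·log₁₀ 10 = 10.000 dB: L₁ = 100.3 − 10.000.

90 dB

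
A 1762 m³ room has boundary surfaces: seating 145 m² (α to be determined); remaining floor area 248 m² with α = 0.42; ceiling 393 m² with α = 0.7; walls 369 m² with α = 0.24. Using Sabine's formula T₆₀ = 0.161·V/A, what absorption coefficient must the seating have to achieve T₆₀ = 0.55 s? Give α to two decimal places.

0.33

Required total absorption A = 0.161·1762/0.55 = 515.79 m².
Absorption from the other surfaces = 248·0.42 + 393·0.7 + 369·0.24 = 467.82 m², so the seating must supply 47.97 m² over 145 m².
α = 47.97/145 = 0.331.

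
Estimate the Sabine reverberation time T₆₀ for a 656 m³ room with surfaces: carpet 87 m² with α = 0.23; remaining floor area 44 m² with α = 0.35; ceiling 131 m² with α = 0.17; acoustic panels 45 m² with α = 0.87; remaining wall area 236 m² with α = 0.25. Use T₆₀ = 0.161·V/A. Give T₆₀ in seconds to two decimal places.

Total absorption A = 87·0.23 + 44·0.35 + 131·0.17 + 45·0.87 + 236·0.25 = 155.83 m² sabins.
T₆₀ = 0.161·V/A = 0.161·656/155.83 = 0.678 s.

0.68 s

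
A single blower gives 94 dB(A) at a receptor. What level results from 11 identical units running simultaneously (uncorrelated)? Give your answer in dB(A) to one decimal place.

104.4 dB(A)

N identical incoherent sources raise the level by 10·log₁₀ N.
L_total = 94 + 10·log₁₀(11) = 94 + 10.414 = 104.41 dB(A).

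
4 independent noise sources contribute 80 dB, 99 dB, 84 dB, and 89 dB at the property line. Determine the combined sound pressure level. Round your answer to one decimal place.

99.6 dB

Incoherent sources combine by intensity addition: L_total = 10·log₁₀(Σ 10^(L_i/10)).
Σ 10^(L/10) = 10^(80/10) + 10^(99/10) + 10^(84/10) + 10^(89/10) = 9.089e+09.
L_total = 10·log₁₀(9.089e+09) = 99.59 dB.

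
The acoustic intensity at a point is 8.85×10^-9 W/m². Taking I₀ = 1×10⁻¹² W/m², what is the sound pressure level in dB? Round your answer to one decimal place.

39.5 dB

I/I₀ = 8.85×10^-9/10⁻¹² = 8.85×10^3, and L = 10·log₁₀(I/I₀).
L = 10·(0.9469 + 3) = 39.47 dB.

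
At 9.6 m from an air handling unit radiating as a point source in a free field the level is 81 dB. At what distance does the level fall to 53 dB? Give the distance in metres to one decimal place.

241.1 m

The 28.0 dB drop corresponds to a distance ratio of 10^(28.0/20) for a point source.
r₂ = 9.6·10^((81−53)/20) = 9.6·10^(28.0/20) = 241.14 m.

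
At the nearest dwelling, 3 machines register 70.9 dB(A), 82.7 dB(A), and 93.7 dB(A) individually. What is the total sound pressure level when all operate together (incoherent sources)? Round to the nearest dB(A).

94 dB(A)

Incoherent sources combine by intensity addition: L_total = 10·log₁₀(Σ 10^(L_i/10)).
Σ 10^(L/10) = 10^(70.9/10) + 10^(82.7/10) + 10^(93.7/10) = 2.543e+09.
L_total = 10·log₁₀(2.543e+09) = 94.05 dB(A).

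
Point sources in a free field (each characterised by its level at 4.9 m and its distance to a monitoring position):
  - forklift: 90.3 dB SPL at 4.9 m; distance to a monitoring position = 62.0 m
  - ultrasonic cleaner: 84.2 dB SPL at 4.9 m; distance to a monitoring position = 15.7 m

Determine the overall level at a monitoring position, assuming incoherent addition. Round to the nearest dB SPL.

Propagate each source to the receiver with L = L_ref − 20·log₁₀(r/r_ref), then add intensities.
forklift: 90.3 − 20·log₁₀(62.0/4.9) = 90.3 − 22.04 = 68.26 dB SPL.
ultrasonic cleaner: 84.2 − 20·log₁₀(15.7/4.9) = 84.2 − 10.11 = 74.09 dB SPL.
Σ 10^(L/10) = 3.231e+07 → L_total = 10·log₁₀(3.231e+07) = 75.09 dB SPL.

75 dB SPL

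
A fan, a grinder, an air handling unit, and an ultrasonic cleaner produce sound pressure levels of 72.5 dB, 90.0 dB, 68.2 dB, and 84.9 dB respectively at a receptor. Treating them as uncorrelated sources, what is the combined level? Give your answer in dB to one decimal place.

For uncorrelated sources the intensities add, so convert each level to linear form, sum, and take 10·log₁₀ of the total.
Σ 10^(L/10) = 10^(72.5/10) + 10^(90.0/10) + 10^(68.2/10) + 10^(84.9/10) = 1.333e+09.
L_total = 10·log₁₀(1.333e+09) = 91.25 dB.

91.2 dB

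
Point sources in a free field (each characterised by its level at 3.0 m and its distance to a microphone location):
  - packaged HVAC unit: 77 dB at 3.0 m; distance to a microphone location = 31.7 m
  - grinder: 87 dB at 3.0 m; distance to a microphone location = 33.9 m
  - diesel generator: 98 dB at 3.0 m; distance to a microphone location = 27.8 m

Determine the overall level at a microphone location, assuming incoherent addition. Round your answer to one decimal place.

Apply inverse-square spreading to bring every level to the receiver, then sum 10^(L/10).
packaged HVAC unit: 77 − 20·log₁₀(31.7/3.0) = 77 − 20.48 = 56.52 dB.
grinder: 87 − 20·log₁₀(33.9/3.0) = 87 − 21.06 = 65.94 dB.
diesel generator: 98 − 20·log₁₀(27.8/3.0) = 98 − 19.34 = 78.66 dB.
Σ 10^(L/10) = 7.785e+07 → L_total = 10·log₁₀(7.785e+07) = 78.91 dB.

78.9 dB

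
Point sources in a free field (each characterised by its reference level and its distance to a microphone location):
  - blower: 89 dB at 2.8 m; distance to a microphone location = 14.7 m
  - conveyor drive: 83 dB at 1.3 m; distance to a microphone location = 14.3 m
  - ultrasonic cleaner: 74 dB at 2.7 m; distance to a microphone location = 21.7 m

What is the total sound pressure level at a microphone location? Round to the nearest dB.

Propagate each source to the receiver with L = L_ref − 20·log₁₀(r/r_ref), then add intensities.
blower: 89 − 20·log₁₀(14.7/2.8) = 89 − 14.40 = 74.60 dB.
conveyor drive: 83 − 20·log₁₀(14.3/1.3) = 83 − 20.83 = 62.17 dB.
ultrasonic cleaner: 74 − 20·log₁₀(21.7/2.7) = 74 − 18.10 = 55.90 dB.
Σ 10^(L/10) = 3.086e+07 → L_total = 10·log₁₀(3.086e+07) = 74.89 dB.

75 dB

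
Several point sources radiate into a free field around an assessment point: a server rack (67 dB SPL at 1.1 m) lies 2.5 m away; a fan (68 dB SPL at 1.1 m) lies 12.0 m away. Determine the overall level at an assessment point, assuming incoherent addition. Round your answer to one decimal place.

First find each source's level at the receiver (point-source: −20·log₁₀(r/r_ref)), then combine on an intensity basis.
server rack: 67 − 20·log₁₀(2.5/1.1) = 67 − 7.13 = 59.87 dB SPL.
fan: 68 − 20·log₁₀(12.0/1.1) = 68 − 20.76 = 47.24 dB SPL.
Σ 10^(L/10) = 1.023e+06 → L_total = 10·log₁₀(1.023e+06) = 60.10 dB SPL.

60.1 dB SPL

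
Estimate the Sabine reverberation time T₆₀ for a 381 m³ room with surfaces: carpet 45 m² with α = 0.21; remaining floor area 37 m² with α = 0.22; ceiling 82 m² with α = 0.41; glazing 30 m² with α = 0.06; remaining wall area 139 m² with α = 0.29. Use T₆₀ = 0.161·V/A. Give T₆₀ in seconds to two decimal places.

0.66 s

Summing Sᵢαᵢ: 45·0.21 + 37·0.22 + 82·0.41 + 30·0.06 + 139·0.29 = 93.32 m².
T₆₀ = 0.161 × 381 / 93.32 = 0.657 s.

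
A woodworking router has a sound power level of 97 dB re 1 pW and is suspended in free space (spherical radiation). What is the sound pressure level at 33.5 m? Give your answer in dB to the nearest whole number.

The power spreads over a sphere of area 4π·r², so L_p = L_w − 10·log₁₀(4π·r²).
4π·r² = 1.41e+04 m², 10·log₁₀ of that is 41.493 dB.
L_p = 97 − 41.493 = 55.51 dB.

56 dB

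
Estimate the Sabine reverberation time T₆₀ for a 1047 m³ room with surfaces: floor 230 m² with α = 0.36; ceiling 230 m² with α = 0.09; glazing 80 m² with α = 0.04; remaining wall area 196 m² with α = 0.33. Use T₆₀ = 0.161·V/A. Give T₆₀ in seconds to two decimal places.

A = Σ Sᵢαᵢ = 230·0.36 + 230·0.09 + 80·0.04 + 196·0.33 = 171.38 m².
T₆₀ = 0.161·V/A = 0.161·1047/171.38 = 0.984 s.

0.98 s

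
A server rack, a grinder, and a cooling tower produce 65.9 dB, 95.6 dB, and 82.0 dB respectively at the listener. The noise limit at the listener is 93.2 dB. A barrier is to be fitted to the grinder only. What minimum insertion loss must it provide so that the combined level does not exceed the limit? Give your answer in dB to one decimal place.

Everything except the grinder sums to 10^(65.9/10) + 10^(82.0/10) = 1.624e+08 in linear terms, 82.11 dB.
The limit corresponds to 10^(93.2/10) = 2.089e+09; subtracting the fixed part leaves 1.927e+09 for the grinder, i.e. 92.85 dB.
So the grinder must be reduced from 95.6 to 92.85 dB: IL = 2.75 dB.

2.8 dB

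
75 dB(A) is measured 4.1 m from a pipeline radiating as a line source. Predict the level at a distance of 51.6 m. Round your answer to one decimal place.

64.0 dB(A)

Cylindrical spreading from a line source gives a 10·log₁₀(r₂/r₁) drop.
L₂ = 75 − 10·log₁₀(51.6/4.1) = 75 − 10.999 = 64.00 dB(A).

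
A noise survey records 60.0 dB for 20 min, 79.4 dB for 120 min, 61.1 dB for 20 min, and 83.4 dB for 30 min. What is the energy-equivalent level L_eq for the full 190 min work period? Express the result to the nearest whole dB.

80 dB

L_eq = 10·log₁₀[(1/T)·Σ tᵢ·10^(Lᵢ/10)] with T = 190 min.
Σ tᵢ·10^(Lᵢ/10) = 20·10^(60.0/10) + 120·10^(79.4/10) + 20·10^(61.1/10) + 30·10^(83.4/10) = 1.706e+10.
L_eq = 10·log₁₀(1.706e+10/190) = 79.53 dB.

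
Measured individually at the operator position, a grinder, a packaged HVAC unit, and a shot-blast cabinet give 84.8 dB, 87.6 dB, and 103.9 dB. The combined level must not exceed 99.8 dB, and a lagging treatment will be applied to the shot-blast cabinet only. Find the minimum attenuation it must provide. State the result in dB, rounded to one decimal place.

The untreated sources together contribute 10^(84.8/10) + 10^(87.6/10) = 8.774e+08, i.e. 89.43 dB.
The limit corresponds to 10^(99.8/10) = 9.550e+09; subtracting the fixed part leaves 8.672e+09 for the shot-blast cabinet, i.e. 99.38 dB.
Required insertion loss = 103.9 − 99.38 = 4.52 dB.

4.5 dB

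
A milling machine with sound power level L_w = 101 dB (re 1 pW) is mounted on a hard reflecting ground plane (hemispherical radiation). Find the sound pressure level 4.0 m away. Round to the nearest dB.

81 dB

L_p = L_w − 10·log₁₀(2π·r²) with r = 4.0 m.
2π·r² = 100.5 m², 10·log₁₀ of that is 20.023 dB.
L_p = 101 − 20.023 = 80.98 dB.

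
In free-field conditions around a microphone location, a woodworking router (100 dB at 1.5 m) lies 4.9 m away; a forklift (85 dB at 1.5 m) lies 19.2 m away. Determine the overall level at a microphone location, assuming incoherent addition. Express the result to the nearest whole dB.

Apply inverse-square spreading to bring every level to the receiver, then sum 10^(L/10).
woodworking router: 100 − 20·log₁₀(4.9/1.5) = 100 − 10.28 = 89.72 dB.
forklift: 85 − 20·log₁₀(19.2/1.5) = 85 − 22.14 = 62.86 dB.
Σ 10^(L/10) = 9.390e+08 → L_total = 10·log₁₀(9.390e+08) = 89.73 dB.

90 dB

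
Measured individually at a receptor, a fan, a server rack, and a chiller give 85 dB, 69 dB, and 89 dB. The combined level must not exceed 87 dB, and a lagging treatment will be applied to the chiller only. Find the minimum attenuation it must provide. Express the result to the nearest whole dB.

7 dB

Fixed contribution from the other sources: Σ 10^(L/10) = 10^(85/10) + 10^(69/10) = 3.242e+08 (85.11 dB).
To meet 87 dB overall, the treated chiller may contribute at most 10^(87/10) − 3.242e+08 = 1.770e+08, i.e. 82.48 dB.
So the chiller must be reduced from 89 to 82.48 dB: IL = 6.52 dB.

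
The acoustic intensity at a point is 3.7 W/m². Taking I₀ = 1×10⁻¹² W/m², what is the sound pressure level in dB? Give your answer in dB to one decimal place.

Dividing by I₀ shifts the exponent by 12: I/I₀ = 3.7×10^12.
L = 10·(0.5682 + 12) = 125.68 dB.

125.7 dB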